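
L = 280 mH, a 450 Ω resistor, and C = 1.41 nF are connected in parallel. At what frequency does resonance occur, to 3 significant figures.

8.01 kHz

ω₀ = 1/√(LC) = 1/√(0.28 × 1.41e-09) = 50330 rad/s
f₀ = ω₀/(2π) = 8.01 kHz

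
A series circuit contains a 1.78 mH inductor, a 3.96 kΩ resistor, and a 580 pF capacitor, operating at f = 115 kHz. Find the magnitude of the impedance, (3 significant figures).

ω = 2πf = 722600 rad/s
X_L = ωL = 1290 Ω
X_C = 1/(ωC) = 2390 Ω
Net reactance X = X_L − X_C = -1100 Ω
Z = 3960 − j1100 Ω
|Z| = √(3960² + 1100²) = 4110 Ω

4110 Ω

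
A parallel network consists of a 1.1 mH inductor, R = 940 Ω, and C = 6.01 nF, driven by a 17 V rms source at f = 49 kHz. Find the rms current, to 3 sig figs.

ω = 2πf = 307900 rad/s
X_L = ωL = 339 Ω
X_C = 1/(ωC) = 540 Ω
Parallel: admittances add. Y = 1/R + 1/(jωL) + jωC
Y = (0.00106 − j0.00110) S
|Y| = 0.00153 S → |Z| = 1/|Y| = 653 Ω, ∠Z = −∠Y = 46.0°
I = V/|Z| = 17/653 = 26.0 mA

26.0 mA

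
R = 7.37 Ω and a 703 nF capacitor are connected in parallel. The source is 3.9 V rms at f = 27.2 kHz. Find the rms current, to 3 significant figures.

ω = 2πf = 170900 rad/s
X_C = 1/(ωC) = 8.32 Ω
Parallel: admittances add. Y = 1/R + jωC
Y = (0.136 + j0.120) S
|Y| = 0.181 S → |Z| = 1/|Y| = 5.52 Ω, ∠Z = −∠Y = -41.5°
I = V/|Z| = 3.9/5.52 = 707 mA

707 mA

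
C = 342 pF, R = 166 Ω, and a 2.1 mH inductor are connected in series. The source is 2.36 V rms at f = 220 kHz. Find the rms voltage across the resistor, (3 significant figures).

0.487 V

ω = 2πf = 1.382e+06 rad/s
X_L = ωL = 2900 Ω
X_C = 1/(ωC) = 2120 Ω
Net reactance X = X_L − X_C = 788 Ω
Z = 166 + j788 Ω
|Z| = √(166² + 788²) = 805 Ω
I = V/|Z| = 2.93 mA
V_R = I·|Z_R| = 0.00293 × 166 = 0.487 V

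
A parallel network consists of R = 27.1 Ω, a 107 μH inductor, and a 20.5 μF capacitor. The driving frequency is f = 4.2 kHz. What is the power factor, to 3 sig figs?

ω = 2πf = 26390 rad/s
X_L = ωL = 2.82 Ω
X_C = 1/(ωC) = 1.85 Ω
Parallel: admittances add. Y = 1/R + 1/(jωL) + jωC
Y = (0.0369 + j0.187) S
|Y| = 0.190 S → |Z| = 1/|Y| = 5.25 Ω, ∠Z = −∠Y = -78.8°
cos φ = cos(-78.8°) = 0.194

0.194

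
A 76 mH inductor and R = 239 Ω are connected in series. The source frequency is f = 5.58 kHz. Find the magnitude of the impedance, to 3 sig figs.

2680 Ω

ω = 2πf = 35060 rad/s
X_L = ωL = 2660 Ω
Z = 239 + j2660 Ω
|Z| = √(239² + 2660²) = 2680 Ω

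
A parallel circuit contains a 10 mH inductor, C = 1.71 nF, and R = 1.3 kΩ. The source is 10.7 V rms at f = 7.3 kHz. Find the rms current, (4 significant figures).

23.95 mA

ω = 2πf = 45870 rad/s
X_L = ωL = 458.7 Ω
X_C = 1/(ωC) = 12750 Ω
Parallel: admittances add. Y = 1/R + 1/(jωL) + jωC
Y = (0.0007692 − j0.002102) S
|Y| = 0.002238 S → |Z| = 1/|Y| = 446.8 Ω, ∠Z = −∠Y = 69.90°
I = V/|Z| = 10.7/446.8 = 23.95 mA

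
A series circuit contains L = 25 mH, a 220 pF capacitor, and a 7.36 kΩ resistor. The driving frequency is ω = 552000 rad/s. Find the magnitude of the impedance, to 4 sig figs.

9227 Ω

X_L = ωL = 13800 Ω
X_C = 1/(ωC) = 8235 Ω
Net reactance X = X_L − X_C = 5565 Ω
Z = 7360 + j5565 Ω
|Z| = √(7360² + 5565²) = 9227 Ω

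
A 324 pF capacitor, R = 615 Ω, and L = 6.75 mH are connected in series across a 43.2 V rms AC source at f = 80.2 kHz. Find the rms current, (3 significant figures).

15.5 mA

ω = 2πf = 503900 rad/s
X_L = ωL = 3400 Ω
X_C = 1/(ωC) = 6120 Ω
Net reactance X = X_L − X_C = -2720 Ω
Z = 615 − j2720 Ω
|Z| = √(615² + 2720²) = 2790 Ω
I = V/|Z| = 43.2/2790 = 15.5 mA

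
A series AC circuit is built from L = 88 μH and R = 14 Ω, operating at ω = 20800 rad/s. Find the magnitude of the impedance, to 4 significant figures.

14.12 Ω

X_L = ωL = 1.830 Ω
Z = 14.00 + j1.830 Ω
|Z| = √(14.00² + 1.830²) = 14.12 Ω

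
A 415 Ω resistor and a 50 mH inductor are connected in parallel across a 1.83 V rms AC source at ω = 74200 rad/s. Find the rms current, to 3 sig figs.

4.44 mA

X_L = ωL = 3710 Ω
Parallel: admittances add. Y = 1/R + 1/(jωL)
Y = (0.00241 − j0.000270) S
|Y| = 0.00242 S → |Z| = 1/|Y| = 412 Ω, ∠Z = −∠Y = 6.38°
I = V/|Z| = 1.83/412 = 4.44 mA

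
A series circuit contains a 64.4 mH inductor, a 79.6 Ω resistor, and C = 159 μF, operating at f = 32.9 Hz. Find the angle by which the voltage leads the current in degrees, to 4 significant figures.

ω = 2πf = 206.7 rad/s
X_L = ωL = 13.31 Ω
X_C = 1/(ωC) = 30.42 Ω
Net reactance X = X_L − X_C = -17.11 Ω
Z = 79.60 − j17.11 Ω
|Z| = √(79.60² + 17.11²) = 81.42 Ω
∠Z = arctan(-17.11/79.60) = -12.13°

-12.13°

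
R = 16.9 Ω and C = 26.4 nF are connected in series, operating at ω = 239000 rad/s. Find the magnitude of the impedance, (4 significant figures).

X_C = 1/(ωC) = 158.5 Ω
Z = 16.90 − j158.5 Ω
|Z| = √(16.90² + 158.5²) = 159.4 Ω

159.4 Ω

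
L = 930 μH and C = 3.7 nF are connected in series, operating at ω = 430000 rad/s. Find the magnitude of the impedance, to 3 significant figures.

229 Ω

X_L = ωL = 400 Ω
X_C = 1/(ωC) = 629 Ω
Net reactance X = X_L − X_C = -229 Ω
Z = − j229 Ω
|Z| = √(0² + 229²) = 229 Ω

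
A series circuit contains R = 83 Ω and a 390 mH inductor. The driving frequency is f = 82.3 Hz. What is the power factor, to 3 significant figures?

0.381

ω = 2πf = 517.1 rad/s
X_L = ωL = 202 Ω
Z = 83.0 + j202 Ω
|Z| = √(83.0² + 202²) = 218 Ω
∠Z = arctan(202/83.0) = 67.6°
cos φ = cos(67.6°) = 0.381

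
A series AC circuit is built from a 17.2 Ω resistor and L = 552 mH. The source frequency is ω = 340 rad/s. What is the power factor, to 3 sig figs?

X_L = ωL = 188 Ω
Z = 17.2 + j188 Ω
|Z| = √(17.2² + 188²) = 188 Ω
∠Z = arctan(188/17.2) = 84.8°
cos φ = cos(84.8°) = 0.0913

0.0913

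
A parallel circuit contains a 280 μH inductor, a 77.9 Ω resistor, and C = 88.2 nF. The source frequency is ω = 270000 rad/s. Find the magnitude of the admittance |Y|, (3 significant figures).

X_L = ωL = 75.6 Ω
X_C = 1/(ωC) = 42.0 Ω
Parallel: admittances add. Y = 1/R + 1/(jωL) + jωC
Y = (0.0128 + j0.0106) S
|Y| = 0.0166 S → |Z| = 1/|Y| = 60.1 Ω, ∠Z = −∠Y = -39.5°

16.6 mS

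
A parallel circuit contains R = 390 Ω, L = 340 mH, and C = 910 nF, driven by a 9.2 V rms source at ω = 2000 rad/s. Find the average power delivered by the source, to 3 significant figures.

217 mW

X_L = ωL = 680 Ω
X_C = 1/(ωC) = 549 Ω
Parallel: admittances add. Y = 1/R + 1/(jωL) + jωC
Y = (0.00256 + j0.000349) S
|Y| = 0.00259 S → |Z| = 1/|Y| = 386 Ω, ∠Z = −∠Y = -7.76°
I = V/|Z| = 23.8 mA
P = VI cos φ = 9.2 × 0.0238 × cos(-7.76°) = 217 mW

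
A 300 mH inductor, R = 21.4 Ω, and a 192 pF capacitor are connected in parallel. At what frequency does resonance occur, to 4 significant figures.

20.97 kHz

ω₀ = 1/√(LC) = 1/√(0.3 × 1.92e-10) = 131800 rad/s
f₀ = ω₀/(2π) = 20.97 kHz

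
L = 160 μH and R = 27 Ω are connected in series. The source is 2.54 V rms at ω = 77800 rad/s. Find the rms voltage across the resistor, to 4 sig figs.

2.307 V

X_L = ωL = 12.45 Ω
Z = 27.00 + j12.45 Ω
|Z| = √(27.00² + 12.45²) = 29.73 Ω
I = V/|Z| = 85.43 mA
V_R = I·|Z_R| = 0.08543 × 27.00 = 2.307 V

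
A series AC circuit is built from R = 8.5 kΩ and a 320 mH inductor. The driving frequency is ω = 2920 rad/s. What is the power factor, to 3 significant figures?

0.994

X_L = ωL = 934 Ω
Z = 8500 + j934 Ω
|Z| = √(8500² + 934²) = 8550 Ω
∠Z = arctan(934/8500) = 6.27°
cos φ = cos(6.27°) = 0.994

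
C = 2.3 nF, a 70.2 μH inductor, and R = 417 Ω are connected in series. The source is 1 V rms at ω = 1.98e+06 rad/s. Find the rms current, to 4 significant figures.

X_L = ωL = 139.0 Ω
X_C = 1/(ωC) = 219.6 Ω
Net reactance X = X_L − X_C = -80.59 Ω
Z = 417.0 − j80.59 Ω
|Z| = √(417.0² + 80.59²) = 424.7 Ω
I = V/|Z| = 1/424.7 = 2.355 mA

2.355 mA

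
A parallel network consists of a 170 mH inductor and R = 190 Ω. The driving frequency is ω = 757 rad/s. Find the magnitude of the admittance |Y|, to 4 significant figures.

9.385 mS

X_L = ωL = 128.7 Ω
Parallel: admittances add. Y = 1/R + 1/(jωL)
Y = (0.005263 − j0.007771) S
|Y| = 0.009385 S → |Z| = 1/|Y| = 106.5 Ω, ∠Z = −∠Y = 55.89°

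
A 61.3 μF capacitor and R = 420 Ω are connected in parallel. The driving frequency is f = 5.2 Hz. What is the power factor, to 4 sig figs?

0.7653

ω = 2πf = 32.67 rad/s
X_C = 1/(ωC) = 499.3 Ω
Parallel: admittances add. Y = 1/R + jωC
Y = (0.002381 + j0.002003) S
|Y| = 0.003111 S → |Z| = 1/|Y| = 321.4 Ω, ∠Z = −∠Y = -40.07°
cos φ = cos(-40.07°) = 0.7653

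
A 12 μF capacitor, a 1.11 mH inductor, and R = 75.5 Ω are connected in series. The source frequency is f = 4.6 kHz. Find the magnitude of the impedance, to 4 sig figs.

80.95 Ω

ω = 2πf = 28900 rad/s
X_L = ωL = 32.08 Ω
X_C = 1/(ωC) = 2.883 Ω
Net reactance X = X_L − X_C = 29.20 Ω
Z = 75.50 + j29.20 Ω
|Z| = √(75.50² + 29.20²) = 80.95 Ω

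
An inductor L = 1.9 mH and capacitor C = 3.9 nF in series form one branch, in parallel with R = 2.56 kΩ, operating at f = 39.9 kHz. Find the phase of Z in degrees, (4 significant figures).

-77.95°

ω = 2πf = 250700 rad/s
X_L = ωL = 476.3 Ω
X_C = 1/(ωC) = 1023 Ω
Branch 1: Z₁ = R = 2560 Ω
Branch 2 (series LC): Z₂ = j(X_L − X_C) = −j546.5 Ω
Parallel: Z = Z₁Z₂/(Z₁+Z₂), |Z| = 534.4 Ω, ∠Z = -77.95°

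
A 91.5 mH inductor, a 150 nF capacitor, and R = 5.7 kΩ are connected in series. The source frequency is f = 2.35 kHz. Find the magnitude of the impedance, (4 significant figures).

5771 Ω

ω = 2πf = 14770 rad/s
X_L = ωL = 1351 Ω
X_C = 1/(ωC) = 451.5 Ω
Net reactance X = X_L − X_C = 899.5 Ω
Z = 5700 + j899.5 Ω
|Z| = √(5700² + 899.5²) = 5771 Ω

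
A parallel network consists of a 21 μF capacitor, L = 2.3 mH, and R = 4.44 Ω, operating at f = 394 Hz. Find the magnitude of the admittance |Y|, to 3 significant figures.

ω = 2πf = 2476 rad/s
X_L = ωL = 5.69 Ω
X_C = 1/(ωC) = 19.2 Ω
Parallel: admittances add. Y = 1/R + 1/(jωL) + jωC
Y = (0.225 − j0.124) S
|Y| = 0.257 S → |Z| = 1/|Y| = 3.89 Ω, ∠Z = −∠Y = 28.8°

257 mS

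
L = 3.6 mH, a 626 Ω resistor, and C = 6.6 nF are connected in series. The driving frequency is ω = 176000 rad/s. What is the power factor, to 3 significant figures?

X_L = ωL = 634 Ω
X_C = 1/(ωC) = 861 Ω
Net reactance X = X_L − X_C = -227 Ω
Z = 626 − j227 Ω
|Z| = √(626² + 227²) = 666 Ω
∠Z = arctan(-227/626) = -20.0°
cos φ = cos(-20.0°) = 0.940

0.940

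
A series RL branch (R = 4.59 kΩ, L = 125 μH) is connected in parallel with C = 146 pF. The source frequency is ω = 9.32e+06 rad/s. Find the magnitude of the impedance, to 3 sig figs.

755 Ω

X_L = ωL = 1160 Ω
X_C = 1/(ωC) = 735 Ω
Branch 1 (R+jX_L): Z₁ = 4590 + j1160 Ω, |Z₁| = 4740 Ω
Branch 2 (−jX_C): Z₂ = −j735 Ω
Parallel: Z = Z₁Z₂/(Z₁+Z₂), |Z| = 755 Ω, ∠Z = -81.1°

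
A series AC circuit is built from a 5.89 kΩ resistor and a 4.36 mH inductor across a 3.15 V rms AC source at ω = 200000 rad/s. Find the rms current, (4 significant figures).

529.0 μA

X_L = ωL = 872.0 Ω
Z = 5890 + j872.0 Ω
|Z| = √(5890² + 872.0²) = 5954 Ω
I = V/|Z| = 3.15/5954 = 529.0 μA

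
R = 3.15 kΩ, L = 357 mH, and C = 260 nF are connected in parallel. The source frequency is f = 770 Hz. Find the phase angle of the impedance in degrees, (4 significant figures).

-64.94°

ω = 2πf = 4838 rad/s
X_L = ωL = 1727 Ω
X_C = 1/(ωC) = 795.0 Ω
Parallel: admittances add. Y = 1/R + 1/(jωL) + jωC
Y = (0.0003175 + j0.0006789) S
|Y| = 0.0007495 S → |Z| = 1/|Y| = 1334 Ω, ∠Z = −∠Y = -64.94°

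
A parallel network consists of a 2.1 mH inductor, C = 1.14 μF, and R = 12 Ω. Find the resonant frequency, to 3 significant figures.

3.25 kHz

ω₀ = 1/√(LC) = 1/√(0.0021 × 1.14e-06) = 20440 rad/s
f₀ = ω₀/(2π) = 3.25 kHz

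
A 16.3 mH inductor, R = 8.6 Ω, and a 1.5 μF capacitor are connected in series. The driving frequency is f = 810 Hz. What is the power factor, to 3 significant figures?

0.176

ω = 2πf = 5089 rad/s
X_L = ωL = 83.0 Ω
X_C = 1/(ωC) = 131 Ω
Net reactance X = X_L − X_C = -48.0 Ω
Z = 8.60 − j48.0 Ω
|Z| = √(8.60² + 48.0²) = 48.8 Ω
∠Z = arctan(-48.0/8.60) = -79.8°
cos φ = cos(-79.8°) = 0.176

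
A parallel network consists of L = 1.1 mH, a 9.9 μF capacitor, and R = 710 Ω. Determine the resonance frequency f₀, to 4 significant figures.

ω₀ = 1/√(LC) = 1/√(0.0011 × 9.9e-06) = 9583 rad/s
f₀ = ω₀/(2π) = 1.525 kHz

1.525 kHz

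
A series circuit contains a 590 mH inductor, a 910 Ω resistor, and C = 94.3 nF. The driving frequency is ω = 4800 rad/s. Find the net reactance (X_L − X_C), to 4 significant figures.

622.7 Ω

X_L = ωL = 2832 Ω
X_C = 1/(ωC) = 2209 Ω
X = 2832 − 2209 = 622.7 Ω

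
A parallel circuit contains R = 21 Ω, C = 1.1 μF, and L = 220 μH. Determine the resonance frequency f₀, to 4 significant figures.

10.23 kHz

ω₀ = 1/√(LC) = 1/√(0.00022 × 1.1e-06) = 64280 rad/s
f₀ = ω₀/(2π) = 10.23 kHz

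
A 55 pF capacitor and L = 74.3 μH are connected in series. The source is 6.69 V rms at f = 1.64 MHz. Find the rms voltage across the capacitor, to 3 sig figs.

ω = 2πf = 1.03e+07 rad/s
X_L = ωL = 766 Ω
X_C = 1/(ωC) = 1760 Ω
Net reactance X = X_L − X_C = -999 Ω
Z = − j999 Ω
|Z| = √(0² + 999²) = 999 Ω
I = V/|Z| = 6.70 mA
V_C = I·|Z_C| = 0.00670 × 1760 = 11.8 V

11.8 V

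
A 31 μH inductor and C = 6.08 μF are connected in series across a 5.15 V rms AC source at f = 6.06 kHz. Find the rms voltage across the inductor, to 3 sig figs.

ω = 2πf = 38080 rad/s
X_L = ωL = 1.18 Ω
X_C = 1/(ωC) = 4.32 Ω
Net reactance X = X_L − X_C = -3.14 Ω
Z = − j3.14 Ω
|Z| = √(0² + 3.14²) = 3.14 Ω
I = V/|Z| = 1.64 A
V_L = I·|Z_L| = 1.64 × 1.18 = 1.94 V

1.94 V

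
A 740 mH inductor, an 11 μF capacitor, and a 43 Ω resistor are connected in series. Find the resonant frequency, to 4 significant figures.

55.78 Hz

ω₀ = 1/√(LC) = 1/√(0.74 × 1.1e-05) = 350.5 rad/s
f₀ = ω₀/(2π) = 55.78 Hz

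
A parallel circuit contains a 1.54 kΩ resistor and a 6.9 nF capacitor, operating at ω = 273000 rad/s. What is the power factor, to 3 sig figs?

X_C = 1/(ωC) = 531 Ω
Parallel: admittances add. Y = 1/R + jωC
Y = (0.000649 + j0.00188) S
|Y| = 0.00199 S → |Z| = 1/|Y| = 502 Ω, ∠Z = −∠Y = -71.0°
cos φ = cos(-71.0°) = 0.326

0.326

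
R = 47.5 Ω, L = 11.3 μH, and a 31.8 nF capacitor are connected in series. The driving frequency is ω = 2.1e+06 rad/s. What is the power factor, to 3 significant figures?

X_L = ωL = 23.7 Ω
X_C = 1/(ωC) = 15.0 Ω
Net reactance X = X_L − X_C = 8.76 Ω
Z = 47.5 + j8.76 Ω
|Z| = √(47.5² + 8.76²) = 48.3 Ω
∠Z = arctan(8.76/47.5) = 10.4°
cos φ = cos(10.4°) = 0.983

0.983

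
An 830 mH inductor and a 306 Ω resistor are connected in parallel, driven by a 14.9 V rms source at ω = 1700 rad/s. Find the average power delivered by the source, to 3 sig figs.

726 mW

X_L = ωL = 1410 Ω
Parallel: admittances add. Y = 1/R + 1/(jωL)
Y = (0.00327 − j0.000709) S
|Y| = 0.00334 S → |Z| = 1/|Y| = 299 Ω, ∠Z = −∠Y = 12.2°
I = V/|Z| = 49.8 mA
P = VI cos φ = 14.9 × 0.0498 × cos(12.2°) = 726 mW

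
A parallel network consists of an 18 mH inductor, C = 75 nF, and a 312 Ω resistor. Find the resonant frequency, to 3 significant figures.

4.33 kHz

ω₀ = 1/√(LC) = 1/√(0.018 × 7.5e-08) = 27220 rad/s
f₀ = ω₀/(2π) = 4.33 kHz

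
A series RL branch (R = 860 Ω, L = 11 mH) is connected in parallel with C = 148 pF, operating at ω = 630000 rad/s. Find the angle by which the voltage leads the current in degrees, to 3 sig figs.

70.2°

X_L = ωL = 6930 Ω
X_C = 1/(ωC) = 10700 Ω
Branch 1 (R+jX_L): Z₁ = 860 + j6930 Ω, |Z₁| = 6980 Ω
Branch 2 (−jX_C): Z₂ = −j10700 Ω
Parallel: Z = Z₁Z₂/(Z₁+Z₂), |Z| = 19200 Ω, ∠Z = 70.2°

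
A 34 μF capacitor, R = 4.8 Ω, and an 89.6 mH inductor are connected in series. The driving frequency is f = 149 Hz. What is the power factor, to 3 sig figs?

ω = 2πf = 936.2 rad/s
X_L = ωL = 83.9 Ω
X_C = 1/(ωC) = 31.4 Ω
Net reactance X = X_L − X_C = 52.5 Ω
Z = 4.80 + j52.5 Ω
|Z| = √(4.80² + 52.5²) = 52.7 Ω
∠Z = arctan(52.5/4.80) = 84.8°
cos φ = cos(84.8°) = 0.0911

0.0911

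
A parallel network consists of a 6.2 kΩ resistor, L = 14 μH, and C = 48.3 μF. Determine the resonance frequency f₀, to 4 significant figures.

ω₀ = 1/√(LC) = 1/√(1.4e-05 × 4.83e-05) = 38460 rad/s
f₀ = ω₀/(2π) = 6.120 kHz

6.120 kHz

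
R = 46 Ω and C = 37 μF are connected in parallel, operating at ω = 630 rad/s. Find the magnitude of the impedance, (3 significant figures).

X_C = 1/(ωC) = 42.9 Ω
Parallel: admittances add. Y = 1/R + jωC
Y = (0.0217 + j0.0233) S
|Y| = 0.0319 S → |Z| = 1/|Y| = 31.4 Ω, ∠Z = −∠Y = -47.0°

31.4 Ω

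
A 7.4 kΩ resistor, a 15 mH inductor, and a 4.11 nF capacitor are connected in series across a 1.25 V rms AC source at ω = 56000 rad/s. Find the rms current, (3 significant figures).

153 μA

X_L = ωL = 840 Ω
X_C = 1/(ωC) = 4340 Ω
Net reactance X = X_L − X_C = -3500 Ω
Z = 7400 − j3500 Ω
|Z| = √(7400² + 3500²) = 8190 Ω
I = V/|Z| = 1.25/8190 = 153 μA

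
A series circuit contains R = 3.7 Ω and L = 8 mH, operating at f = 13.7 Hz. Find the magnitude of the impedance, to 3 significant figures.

ω = 2πf = 86.08 rad/s
X_L = ωL = 0.689 Ω
Z = 3.70 + j0.689 Ω
|Z| = √(3.70² + 0.689²) = 3.76 Ω

3.76 Ω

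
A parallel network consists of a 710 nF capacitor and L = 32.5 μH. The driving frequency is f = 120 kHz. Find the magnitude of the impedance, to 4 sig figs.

ω = 2πf = 754000 rad/s
X_L = ωL = 24.50 Ω
X_C = 1/(ωC) = 1.868 Ω
Parallel: admittances add. Y = 1/(jωL) + jωC
Y = (0 + j0.4945) S
|Y| = 0.4945 S → |Z| = 1/|Y| = 2.022 Ω, ∠Z = −∠Y = -90.00°

2.022 Ω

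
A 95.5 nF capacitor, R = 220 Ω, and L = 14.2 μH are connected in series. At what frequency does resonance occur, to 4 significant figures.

136.7 kHz

ω₀ = 1/√(LC) = 1/√(1.42e-05 × 9.55e-08) = 858700 rad/s
f₀ = ω₀/(2π) = 136.7 kHz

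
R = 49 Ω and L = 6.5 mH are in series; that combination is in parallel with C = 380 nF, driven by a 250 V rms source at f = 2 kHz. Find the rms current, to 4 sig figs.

1.715 A

ω = 2πf = 12570 rad/s
X_L = ωL = 81.68 Ω
X_C = 1/(ωC) = 209.4 Ω
Branch 1 (R+jX_L): Z₁ = 49.00 + j81.68 Ω, |Z₁| = 95.25 Ω
Branch 2 (−jX_C): Z₂ = −j209.4 Ω
Parallel: Z = Z₁Z₂/(Z₁+Z₂), |Z| = 145.8 Ω, ∠Z = 38.05°
I = V/|Z| = 250/145.8 = 1.715 A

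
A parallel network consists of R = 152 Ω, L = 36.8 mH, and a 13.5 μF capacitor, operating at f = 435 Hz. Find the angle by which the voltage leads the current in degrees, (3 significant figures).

ω = 2πf = 2733 rad/s
X_L = ωL = 101 Ω
X_C = 1/(ωC) = 27.1 Ω
Parallel: admittances add. Y = 1/R + 1/(jωL) + jωC
Y = (0.00658 + j0.0270) S
|Y| = 0.0277 S → |Z| = 1/|Y| = 36.0 Ω, ∠Z = −∠Y = -76.3°

-76.3°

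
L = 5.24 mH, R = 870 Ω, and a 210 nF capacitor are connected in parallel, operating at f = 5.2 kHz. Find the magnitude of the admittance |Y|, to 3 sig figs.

1.54 mS

ω = 2πf = 32670 rad/s
X_L = ωL = 171 Ω
X_C = 1/(ωC) = 146 Ω
Parallel: admittances add. Y = 1/R + 1/(jωL) + jωC
Y = (0.00115 + j0.00102) S
|Y| = 0.00154 S → |Z| = 1/|Y| = 651 Ω, ∠Z = −∠Y = -41.6°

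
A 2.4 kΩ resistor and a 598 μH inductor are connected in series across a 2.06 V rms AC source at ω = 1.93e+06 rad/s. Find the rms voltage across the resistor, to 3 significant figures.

X_L = ωL = 1150 Ω
Z = 2400 + j1150 Ω
|Z| = √(2400² + 1150²) = 2660 Ω
I = V/|Z| = 774 μA
V_R = I·|Z_R| = 0.000774 × 2400 = 1.86 V

1.86 V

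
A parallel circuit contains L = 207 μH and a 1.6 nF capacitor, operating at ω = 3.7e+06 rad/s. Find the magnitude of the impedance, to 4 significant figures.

216.7 Ω

X_L = ωL = 765.9 Ω
X_C = 1/(ωC) = 168.9 Ω
Parallel: admittances add. Y = 1/(jωL) + jωC
Y = (0 + j0.004614) S
|Y| = 0.004614 S → |Z| = 1/|Y| = 216.7 Ω, ∠Z = −∠Y = -90.00°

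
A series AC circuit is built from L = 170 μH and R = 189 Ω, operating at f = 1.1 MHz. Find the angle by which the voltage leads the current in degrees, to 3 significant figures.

80.9°

ω = 2πf = 6.912e+06 rad/s
X_L = ωL = 1170 Ω
Z = 189 + j1170 Ω
|Z| = √(189² + 1170²) = 1190 Ω
∠Z = arctan(1170/189) = 80.9°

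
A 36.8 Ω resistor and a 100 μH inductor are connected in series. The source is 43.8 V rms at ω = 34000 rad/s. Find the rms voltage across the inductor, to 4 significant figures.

4.030 V

X_L = ωL = 3.400 Ω
Z = 36.80 + j3.400 Ω
|Z| = √(36.80² + 3.400²) = 36.96 Ω
I = V/|Z| = 1.185 A
V_L = I·|Z_L| = 1.185 × 3.400 = 4.030 V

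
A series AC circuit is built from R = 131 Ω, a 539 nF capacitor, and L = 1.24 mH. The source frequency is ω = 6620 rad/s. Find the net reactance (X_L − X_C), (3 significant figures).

X_L = ωL = 8.21 Ω
X_C = 1/(ωC) = 280 Ω
X = 8.21 − 280 = -272 Ω

-272 Ω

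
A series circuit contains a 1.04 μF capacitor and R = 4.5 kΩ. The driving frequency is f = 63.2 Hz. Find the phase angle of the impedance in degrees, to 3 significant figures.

-28.3°

ω = 2πf = 397.1 rad/s
X_C = 1/(ωC) = 2420 Ω
Z = 4500 − j2420 Ω
|Z| = √(4500² + 2420²) = 5110 Ω
∠Z = arctan(-2420/4500) = -28.3°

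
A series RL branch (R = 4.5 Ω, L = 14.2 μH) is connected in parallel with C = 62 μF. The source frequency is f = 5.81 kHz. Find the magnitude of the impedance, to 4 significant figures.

0.4447 Ω

ω = 2πf = 36510 rad/s
X_L = ωL = 0.5184 Ω
X_C = 1/(ωC) = 0.4418 Ω
Branch 1 (R+jX_L): Z₁ = 4.500 + j0.5184 Ω, |Z₁| = 4.530 Ω
Branch 2 (−jX_C): Z₂ = −j0.4418 Ω
Parallel: Z = Z₁Z₂/(Z₁+Z₂), |Z| = 0.4447 Ω, ∠Z = -84.40°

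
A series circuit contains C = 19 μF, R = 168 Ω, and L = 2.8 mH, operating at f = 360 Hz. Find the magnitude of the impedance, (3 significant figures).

169 Ω

ω = 2πf = 2262 rad/s
X_L = ωL = 6.33 Ω
X_C = 1/(ωC) = 23.3 Ω
Net reactance X = X_L − X_C = -16.9 Ω
Z = 168 − j16.9 Ω
|Z| = √(168² + 16.9²) = 169 Ω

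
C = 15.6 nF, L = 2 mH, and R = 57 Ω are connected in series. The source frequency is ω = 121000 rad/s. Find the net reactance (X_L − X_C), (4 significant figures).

X_L = ωL = 242.0 Ω
X_C = 1/(ωC) = 529.8 Ω
X = 242.0 − 529.8 = -287.8 Ω

-287.8 Ω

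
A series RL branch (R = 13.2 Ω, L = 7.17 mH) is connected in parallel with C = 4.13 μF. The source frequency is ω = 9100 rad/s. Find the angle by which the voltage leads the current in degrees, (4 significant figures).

-82.58°

X_L = ωL = 65.25 Ω
X_C = 1/(ωC) = 26.61 Ω
Branch 1 (R+jX_L): Z₁ = 13.20 + j65.25 Ω, |Z₁| = 66.57 Ω
Branch 2 (−jX_C): Z₂ = −j26.61 Ω
Parallel: Z = Z₁Z₂/(Z₁+Z₂), |Z| = 43.38 Ω, ∠Z = -82.58°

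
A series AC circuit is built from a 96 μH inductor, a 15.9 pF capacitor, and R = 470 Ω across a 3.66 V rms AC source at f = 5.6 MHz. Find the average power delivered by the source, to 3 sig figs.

2.29 mW

ω = 2πf = 3.519e+07 rad/s
X_L = ωL = 3380 Ω
X_C = 1/(ωC) = 1790 Ω
Net reactance X = X_L − X_C = 1590 Ω
Z = 470 + j1590 Ω
|Z| = √(470² + 1590²) = 1660 Ω
∠Z = arctan(1590/470) = 73.5°
I = V/|Z| = 2.21 mA
P = VI cos φ = 3.66 × 0.00221 × cos(73.5°) = 2.29 mW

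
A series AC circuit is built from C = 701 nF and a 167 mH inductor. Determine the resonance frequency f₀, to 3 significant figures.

ω₀ = 1/√(LC) = 1/√(0.167 × 7.01e-07) = 2923 rad/s
f₀ = ω₀/(2π) = 465 Hz

465 Hz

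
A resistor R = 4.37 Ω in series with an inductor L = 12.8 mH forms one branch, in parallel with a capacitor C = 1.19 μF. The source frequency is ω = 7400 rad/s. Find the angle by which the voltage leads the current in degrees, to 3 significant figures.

74.3°

X_L = ωL = 94.7 Ω
X_C = 1/(ωC) = 114 Ω
Branch 1 (R+jX_L): Z₁ = 4.37 + j94.7 Ω, |Z₁| = 94.8 Ω
Branch 2 (−jX_C): Z₂ = −j114 Ω
Parallel: Z = Z₁Z₂/(Z₁+Z₂), |Z| = 557 Ω, ∠Z = 74.3°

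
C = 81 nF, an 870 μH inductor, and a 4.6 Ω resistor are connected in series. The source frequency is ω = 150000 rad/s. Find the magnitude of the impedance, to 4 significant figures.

X_L = ωL = 130.5 Ω
X_C = 1/(ωC) = 82.30 Ω
Net reactance X = X_L − X_C = 48.20 Ω
Z = 4.600 + j48.20 Ω
|Z| = √(4.600² + 48.20²) = 48.41 Ω

48.41 Ω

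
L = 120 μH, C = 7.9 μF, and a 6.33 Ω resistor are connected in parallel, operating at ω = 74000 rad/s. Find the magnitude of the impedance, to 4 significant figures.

2.009 Ω

X_L = ωL = 8.880 Ω
X_C = 1/(ωC) = 1.711 Ω
Parallel: admittances add. Y = 1/R + 1/(jωL) + jωC
Y = (0.1580 + j0.4720) S
|Y| = 0.4977 S → |Z| = 1/|Y| = 2.009 Ω, ∠Z = −∠Y = -71.49°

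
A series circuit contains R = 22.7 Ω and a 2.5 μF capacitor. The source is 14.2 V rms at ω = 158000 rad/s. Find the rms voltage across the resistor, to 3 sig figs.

14.1 V

X_C = 1/(ωC) = 2.53 Ω
Z = 22.7 − j2.53 Ω
|Z| = √(22.7² + 2.53²) = 22.8 Ω
I = V/|Z| = 622 mA
V_R = I·|Z_R| = 0.622 × 22.7 = 14.1 V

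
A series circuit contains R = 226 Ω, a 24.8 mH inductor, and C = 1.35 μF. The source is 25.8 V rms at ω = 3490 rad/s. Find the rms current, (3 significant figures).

99.8 mA

X_L = ωL = 86.6 Ω
X_C = 1/(ωC) = 212 Ω
Net reactance X = X_L − X_C = -126 Ω
Z = 226 − j126 Ω
|Z| = √(226² + 126²) = 259 Ω
I = V/|Z| = 25.8/259 = 99.8 mA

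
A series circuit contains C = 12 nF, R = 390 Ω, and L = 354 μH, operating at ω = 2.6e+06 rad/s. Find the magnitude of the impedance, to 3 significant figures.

X_L = ωL = 920 Ω
X_C = 1/(ωC) = 32.1 Ω
Net reactance X = X_L − X_C = 888 Ω
Z = 390 + j888 Ω
|Z| = √(390² + 888²) = 970 Ω

970 Ω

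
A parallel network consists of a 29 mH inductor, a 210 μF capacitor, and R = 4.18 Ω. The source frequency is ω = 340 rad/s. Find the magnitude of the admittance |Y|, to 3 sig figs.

X_L = ωL = 9.86 Ω
X_C = 1/(ωC) = 14.0 Ω
Parallel: admittances add. Y = 1/R + 1/(jωL) + jωC
Y = (0.239 − j0.0300) S
|Y| = 0.241 S → |Z| = 1/|Y| = 4.15 Ω, ∠Z = −∠Y = 7.15°

241 mS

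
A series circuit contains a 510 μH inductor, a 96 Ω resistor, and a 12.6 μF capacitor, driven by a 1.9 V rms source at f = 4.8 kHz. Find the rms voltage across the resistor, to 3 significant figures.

ω = 2πf = 30160 rad/s
X_L = ωL = 15.4 Ω
X_C = 1/(ωC) = 2.63 Ω
Net reactance X = X_L − X_C = 12.7 Ω
Z = 96.0 + j12.7 Ω
|Z| = √(96.0² + 12.7²) = 96.8 Ω
I = V/|Z| = 19.6 mA
V_R = I·|Z_R| = 0.0196 × 96.0 = 1.88 V

1.88 V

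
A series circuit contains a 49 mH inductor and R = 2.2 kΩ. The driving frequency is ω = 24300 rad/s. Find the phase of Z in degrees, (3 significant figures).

28.4°

X_L = ωL = 1190 Ω
Z = 2200 + j1190 Ω
|Z| = √(2200² + 1190²) = 2500 Ω
∠Z = arctan(1190/2200) = 28.4°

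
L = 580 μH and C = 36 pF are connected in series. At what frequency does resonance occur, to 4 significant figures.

1.101 MHz

ω₀ = 1/√(LC) = 1/√(0.00058 × 3.6e-11) = 6.92e+06 rad/s
f₀ = ω₀/(2π) = 1.101 MHz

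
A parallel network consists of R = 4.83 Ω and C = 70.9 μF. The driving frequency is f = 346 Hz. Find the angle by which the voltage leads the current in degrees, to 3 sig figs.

ω = 2πf = 2174 rad/s
X_C = 1/(ωC) = 6.49 Ω
Parallel: admittances add. Y = 1/R + jωC
Y = (0.207 + j0.154) S
|Y| = 0.258 S → |Z| = 1/|Y| = 3.87 Ω, ∠Z = −∠Y = -36.7°

-36.7°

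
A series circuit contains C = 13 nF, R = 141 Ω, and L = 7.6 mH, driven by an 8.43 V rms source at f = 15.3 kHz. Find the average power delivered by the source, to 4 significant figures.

405.3 mW

ω = 2πf = 96130 rad/s
X_L = ωL = 730.6 Ω
X_C = 1/(ωC) = 800.2 Ω
Net reactance X = X_L − X_C = -69.57 Ω
Z = 141.0 − j69.57 Ω
|Z| = √(141.0² + 69.57²) = 157.2 Ω
∠Z = arctan(-69.57/141.0) = -26.26°
I = V/|Z| = 53.62 mA
P = VI cos φ = 8.43 × 0.05362 × cos(-26.26°) = 405.3 mW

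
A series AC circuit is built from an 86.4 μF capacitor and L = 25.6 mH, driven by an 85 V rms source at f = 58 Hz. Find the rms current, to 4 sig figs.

3.789 A

ω = 2πf = 364.4 rad/s
X_L = ωL = 9.329 Ω
X_C = 1/(ωC) = 31.76 Ω
Net reactance X = X_L − X_C = -22.43 Ω
Z = − j22.43 Ω
|Z| = √(0² + 22.43²) = 22.43 Ω
I = V/|Z| = 85/22.43 = 3.789 A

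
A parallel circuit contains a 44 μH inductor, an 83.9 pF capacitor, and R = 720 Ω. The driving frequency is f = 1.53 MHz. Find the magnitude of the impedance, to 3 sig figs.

ω = 2πf = 9.613e+06 rad/s
X_L = ωL = 423 Ω
X_C = 1/(ωC) = 1240 Ω
Parallel: admittances add. Y = 1/R + 1/(jωL) + jωC
Y = (0.00139 − j0.00156) S
|Y| = 0.00209 S → |Z| = 1/|Y| = 479 Ω, ∠Z = −∠Y = 48.3°

479 Ω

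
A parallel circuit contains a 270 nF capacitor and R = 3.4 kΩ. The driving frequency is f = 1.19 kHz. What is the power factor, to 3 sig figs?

ω = 2πf = 7477 rad/s
X_C = 1/(ωC) = 495 Ω
Parallel: admittances add. Y = 1/R + jωC
Y = (0.000294 + j0.00202) S
|Y| = 0.00204 S → |Z| = 1/|Y| = 490 Ω, ∠Z = −∠Y = -81.7°
cos φ = cos(-81.7°) = 0.144

0.144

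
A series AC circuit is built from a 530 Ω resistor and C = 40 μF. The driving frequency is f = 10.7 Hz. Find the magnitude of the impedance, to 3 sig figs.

647 Ω

ω = 2πf = 67.23 rad/s
X_C = 1/(ωC) = 372 Ω
Z = 530 − j372 Ω
|Z| = √(530² + 372²) = 647 Ω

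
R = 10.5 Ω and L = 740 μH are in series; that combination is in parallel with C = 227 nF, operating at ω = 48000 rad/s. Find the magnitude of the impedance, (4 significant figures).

59.40 Ω

X_L = ωL = 35.52 Ω
X_C = 1/(ωC) = 91.78 Ω
Branch 1 (R+jX_L): Z₁ = 10.50 + j35.52 Ω, |Z₁| = 37.04 Ω
Branch 2 (−jX_C): Z₂ = −j91.78 Ω
Parallel: Z = Z₁Z₂/(Z₁+Z₂), |Z| = 59.40 Ω, ∠Z = 62.96°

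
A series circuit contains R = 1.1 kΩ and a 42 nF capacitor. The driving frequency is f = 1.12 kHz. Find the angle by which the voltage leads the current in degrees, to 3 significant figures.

ω = 2πf = 7037 rad/s
X_C = 1/(ωC) = 3380 Ω
Z = 1100 − j3380 Ω
|Z| = √(1100² + 3380²) = 3560 Ω
∠Z = arctan(-3380/1100) = -72.0°

-72.0°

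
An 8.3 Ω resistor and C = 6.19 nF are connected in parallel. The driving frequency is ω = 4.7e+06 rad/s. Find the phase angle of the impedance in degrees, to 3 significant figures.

-13.6°

X_C = 1/(ωC) = 34.4 Ω
Parallel: admittances add. Y = 1/R + jωC
Y = (0.120 + j0.0291) S
|Y| = 0.124 S → |Z| = 1/|Y| = 8.07 Ω, ∠Z = −∠Y = -13.6°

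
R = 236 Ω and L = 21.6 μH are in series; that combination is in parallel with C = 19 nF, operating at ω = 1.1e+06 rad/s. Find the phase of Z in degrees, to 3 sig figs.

-78.4°

X_L = ωL = 23.8 Ω
X_C = 1/(ωC) = 47.8 Ω
Branch 1 (R+jX_L): Z₁ = 236 + j23.8 Ω, |Z₁| = 237 Ω
Branch 2 (−jX_C): Z₂ = −j47.8 Ω
Parallel: Z = Z₁Z₂/(Z₁+Z₂), |Z| = 47.8 Ω, ∠Z = -78.4°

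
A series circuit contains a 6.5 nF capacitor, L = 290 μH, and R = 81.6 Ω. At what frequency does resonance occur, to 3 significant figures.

ω₀ = 1/√(LC) = 1/√(0.00029 × 6.5e-09) = 728400 rad/s
f₀ = ω₀/(2π) = 116 kHz

116 kHz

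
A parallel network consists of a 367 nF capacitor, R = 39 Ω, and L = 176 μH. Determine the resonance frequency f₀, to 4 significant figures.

19.80 kHz

ω₀ = 1/√(LC) = 1/√(0.000176 × 3.67e-07) = 124400 rad/s
f₀ = ω₀/(2π) = 19.80 kHz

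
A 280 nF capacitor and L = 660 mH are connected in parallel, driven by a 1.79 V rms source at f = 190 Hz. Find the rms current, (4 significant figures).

1.673 mA

ω = 2πf = 1194 rad/s
X_L = ωL = 787.9 Ω
X_C = 1/(ωC) = 2992 Ω
Parallel: admittances add. Y = 1/(jωL) + jωC
Y = (0 − j0.0009349) S
|Y| = 0.0009349 S → |Z| = 1/|Y| = 1070 Ω, ∠Z = −∠Y = 90.00°
I = V/|Z| = 1.79/1070 = 1.673 mA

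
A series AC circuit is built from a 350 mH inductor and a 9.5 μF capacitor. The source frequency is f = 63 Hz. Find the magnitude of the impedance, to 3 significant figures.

127 Ω

ω = 2πf = 395.8 rad/s
X_L = ωL = 139 Ω
X_C = 1/(ωC) = 266 Ω
Net reactance X = X_L − X_C = -127 Ω
Z = − j127 Ω
|Z| = √(0² + 127²) = 127 Ω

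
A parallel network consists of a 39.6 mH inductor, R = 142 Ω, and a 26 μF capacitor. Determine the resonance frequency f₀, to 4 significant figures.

ω₀ = 1/√(LC) = 1/√(0.0396 × 2.6e-05) = 985.5 rad/s
f₀ = ω₀/(2π) = 156.9 Hz

156.9 Hz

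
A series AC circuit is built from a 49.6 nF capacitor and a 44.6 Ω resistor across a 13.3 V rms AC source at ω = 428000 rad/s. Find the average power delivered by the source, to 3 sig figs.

1.87 W

X_C = 1/(ωC) = 47.1 Ω
Z = 44.6 − j47.1 Ω
|Z| = √(44.6² + 47.1²) = 64.9 Ω
∠Z = arctan(-47.1/44.6) = -46.6°
I = V/|Z| = 205 mA
P = VI cos φ = 13.3 × 0.205 × cos(-46.6°) = 1.87 W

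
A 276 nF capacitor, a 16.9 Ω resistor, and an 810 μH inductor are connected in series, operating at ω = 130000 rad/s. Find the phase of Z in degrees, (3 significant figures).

77.7°

X_L = ωL = 105 Ω
X_C = 1/(ωC) = 27.9 Ω
Net reactance X = X_L − X_C = 77.4 Ω
Z = 16.9 + j77.4 Ω
|Z| = √(16.9² + 77.4²) = 79.3 Ω
∠Z = arctan(77.4/16.9) = 77.7°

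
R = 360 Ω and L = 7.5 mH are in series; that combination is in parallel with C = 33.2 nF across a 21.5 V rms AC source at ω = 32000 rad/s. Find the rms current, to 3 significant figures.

41.6 mA

X_L = ωL = 240 Ω
X_C = 1/(ωC) = 941 Ω
Branch 1 (R+jX_L): Z₁ = 360 + j240 Ω, |Z₁| = 433 Ω
Branch 2 (−jX_C): Z₂ = −j941 Ω
Parallel: Z = Z₁Z₂/(Z₁+Z₂), |Z| = 517 Ω, ∠Z = 6.52°
I = V/|Z| = 21.5/517 = 41.6 mA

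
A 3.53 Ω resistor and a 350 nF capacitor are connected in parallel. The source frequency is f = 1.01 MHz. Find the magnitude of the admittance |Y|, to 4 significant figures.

ω = 2πf = 6.346e+06 rad/s
X_C = 1/(ωC) = 0.4502 Ω
Parallel: admittances add. Y = 1/R + jωC
Y = (0.2833 + j2.221) S
|Y| = 2.239 S → |Z| = 1/|Y| = 0.4466 Ω, ∠Z = −∠Y = -82.73°

2.239 S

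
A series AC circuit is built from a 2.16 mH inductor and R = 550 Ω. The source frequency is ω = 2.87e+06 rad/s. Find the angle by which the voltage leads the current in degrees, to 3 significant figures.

84.9°

X_L = ωL = 6200 Ω
Z = 550 + j6200 Ω
|Z| = √(550² + 6200²) = 6220 Ω
∠Z = arctan(6200/550) = 84.9°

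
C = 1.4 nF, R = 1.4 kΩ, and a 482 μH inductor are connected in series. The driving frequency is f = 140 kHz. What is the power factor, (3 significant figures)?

0.964

ω = 2πf = 879600 rad/s
X_L = ωL = 424 Ω
X_C = 1/(ωC) = 812 Ω
Net reactance X = X_L − X_C = -388 Ω
Z = 1400 − j388 Ω
|Z| = √(1400² + 388²) = 1450 Ω
∠Z = arctan(-388/1400) = -15.5°
cos φ = cos(-15.5°) = 0.964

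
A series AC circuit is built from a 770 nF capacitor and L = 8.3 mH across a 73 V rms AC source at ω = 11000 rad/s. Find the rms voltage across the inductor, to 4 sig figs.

X_L = ωL = 91.30 Ω
X_C = 1/(ωC) = 118.1 Ω
Net reactance X = X_L − X_C = -26.76 Ω
Z = − j26.76 Ω
|Z| = √(0² + 26.76²) = 26.76 Ω
I = V/|Z| = 2.728 A
V_L = I·|Z_L| = 2.728 × 91.30 = 249.0 V

249.0 V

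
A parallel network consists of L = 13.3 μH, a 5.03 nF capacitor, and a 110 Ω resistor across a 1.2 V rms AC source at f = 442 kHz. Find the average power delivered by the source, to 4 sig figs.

13.09 mW

ω = 2πf = 2.777e+06 rad/s
X_L = ωL = 36.94 Ω
X_C = 1/(ωC) = 71.59 Ω
Parallel: admittances add. Y = 1/R + 1/(jωL) + jωC
Y = (0.009091 − j0.01310) S
|Y| = 0.01595 S → |Z| = 1/|Y| = 62.70 Ω, ∠Z = −∠Y = 55.25°
I = V/|Z| = 19.14 mA
P = VI cos φ = 1.2 × 0.01914 × cos(55.25°) = 13.09 mW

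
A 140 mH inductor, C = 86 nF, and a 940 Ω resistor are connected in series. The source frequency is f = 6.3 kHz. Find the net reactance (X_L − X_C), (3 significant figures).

5250 Ω

ω = 2πf = 39580 rad/s
X_L = ωL = 5540 Ω
X_C = 1/(ωC) = 294 Ω
X = 5540 − 294 = 5250 Ω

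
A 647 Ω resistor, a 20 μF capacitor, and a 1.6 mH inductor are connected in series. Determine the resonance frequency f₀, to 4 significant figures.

ω₀ = 1/√(LC) = 1/√(0.0016 × 2e-05) = 5590 rad/s
f₀ = ω₀/(2π) = 889.7 Hz

889.7 Hz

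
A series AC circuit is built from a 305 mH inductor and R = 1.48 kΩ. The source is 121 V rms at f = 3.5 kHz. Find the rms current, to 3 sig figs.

ω = 2πf = 21990 rad/s
X_L = ωL = 6710 Ω
Z = 1480 + j6710 Ω
|Z| = √(1480² + 6710²) = 6870 Ω
I = V/|Z| = 121/6870 = 17.6 mA

17.6 mA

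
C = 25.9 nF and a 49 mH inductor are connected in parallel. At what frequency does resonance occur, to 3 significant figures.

4.47 kHz

ω₀ = 1/√(LC) = 1/√(0.049 × 2.59e-08) = 28070 rad/s
f₀ = ω₀/(2π) = 4.47 kHz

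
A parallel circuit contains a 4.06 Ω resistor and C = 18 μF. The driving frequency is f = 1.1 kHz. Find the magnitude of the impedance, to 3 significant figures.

3.62 Ω

ω = 2πf = 6912 rad/s
X_C = 1/(ωC) = 8.04 Ω
Parallel: admittances add. Y = 1/R + jωC
Y = (0.246 + j0.124) S
|Y| = 0.276 S → |Z| = 1/|Y| = 3.62 Ω, ∠Z = −∠Y = -26.8°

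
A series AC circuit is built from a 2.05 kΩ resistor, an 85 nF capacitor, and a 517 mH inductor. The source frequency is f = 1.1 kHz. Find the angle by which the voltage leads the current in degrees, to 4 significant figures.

ω = 2πf = 6912 rad/s
X_L = ωL = 3573 Ω
X_C = 1/(ωC) = 1702 Ω
Net reactance X = X_L − X_C = 1871 Ω
Z = 2050 + j1871 Ω
|Z| = √(2050² + 1871²) = 2775 Ω
∠Z = arctan(1871/2050) = 42.39°

42.39°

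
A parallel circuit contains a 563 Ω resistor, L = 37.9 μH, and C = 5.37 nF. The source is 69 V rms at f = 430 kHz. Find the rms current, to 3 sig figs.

ω = 2πf = 2.702e+06 rad/s
X_L = ωL = 102 Ω
X_C = 1/(ωC) = 68.9 Ω
Parallel: admittances add. Y = 1/R + 1/(jωL) + jωC
Y = (0.00178 + j0.00474) S
|Y| = 0.00506 S → |Z| = 1/|Y| = 197 Ω, ∠Z = −∠Y = -69.5°
I = V/|Z| = 69/197 = 349 mA

349 mA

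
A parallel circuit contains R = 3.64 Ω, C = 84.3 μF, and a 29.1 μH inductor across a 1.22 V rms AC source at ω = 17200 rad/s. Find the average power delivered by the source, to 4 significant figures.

X_L = ωL = 0.5005 Ω
X_C = 1/(ωC) = 0.6897 Ω
Parallel: admittances add. Y = 1/R + 1/(jωL) + jωC
Y = (0.2747 − j0.5480) S
|Y| = 0.6130 S → |Z| = 1/|Y| = 1.631 Ω, ∠Z = −∠Y = 63.37°
I = V/|Z| = 747.8 mA
P = VI cos φ = 1.22 × 0.7478 × cos(63.37°) = 408.9 mW

408.9 mW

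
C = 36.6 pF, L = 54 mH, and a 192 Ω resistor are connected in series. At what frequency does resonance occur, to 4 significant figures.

ω₀ = 1/√(LC) = 1/√(0.054 × 3.66e-11) = 711300 rad/s
f₀ = ω₀/(2π) = 113.2 kHz

113.2 kHz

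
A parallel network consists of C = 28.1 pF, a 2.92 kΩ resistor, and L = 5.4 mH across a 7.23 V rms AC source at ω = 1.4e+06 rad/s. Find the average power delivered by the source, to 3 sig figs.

X_L = ωL = 7560 Ω
X_C = 1/(ωC) = 25400 Ω
Parallel: admittances add. Y = 1/R + 1/(jωL) + jωC
Y = (0.000342 − j9.29e-05) S
|Y| = 0.000355 S → |Z| = 1/|Y| = 2820 Ω, ∠Z = −∠Y = 15.2°
I = V/|Z| = 2.57 mA
P = VI cos φ = 7.23 × 0.00257 × cos(15.2°) = 17.9 mW

17.9 mW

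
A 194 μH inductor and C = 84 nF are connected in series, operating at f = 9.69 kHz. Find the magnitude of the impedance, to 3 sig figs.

ω = 2πf = 60880 rad/s
X_L = ωL = 11.8 Ω
X_C = 1/(ωC) = 196 Ω
Net reactance X = X_L − X_C = -184 Ω
Z = − j184 Ω
|Z| = √(0² + 184²) = 184 Ω

184 Ω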